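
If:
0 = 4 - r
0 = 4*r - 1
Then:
No Solution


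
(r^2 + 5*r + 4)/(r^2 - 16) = (r + 1)/(r - 4)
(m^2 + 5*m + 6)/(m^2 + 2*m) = (m + 3)/m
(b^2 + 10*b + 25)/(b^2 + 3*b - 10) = (b + 5)/(b - 2)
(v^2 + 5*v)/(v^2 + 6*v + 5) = v/(v + 1)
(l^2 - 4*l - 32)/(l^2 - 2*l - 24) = (l - 8)/(l - 6)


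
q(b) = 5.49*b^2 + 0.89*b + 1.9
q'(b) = 10.98*b + 0.89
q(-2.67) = 38.66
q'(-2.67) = -28.43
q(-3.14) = 53.23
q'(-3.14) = -33.59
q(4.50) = 117.08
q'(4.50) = 50.30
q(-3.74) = 75.36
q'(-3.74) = -40.18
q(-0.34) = 2.23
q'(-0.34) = -2.84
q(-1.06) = 7.13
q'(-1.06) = -10.75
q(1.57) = 16.83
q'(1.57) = 18.13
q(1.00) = 8.28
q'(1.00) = 11.87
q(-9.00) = 438.58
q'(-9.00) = -97.93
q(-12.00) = 781.78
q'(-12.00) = -130.87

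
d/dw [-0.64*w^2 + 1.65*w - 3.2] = 1.65 - 1.28*w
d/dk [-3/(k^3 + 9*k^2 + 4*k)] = 3*(3*k^2 + 18*k + 4)/(k^2*(k^2 + 9*k + 4)^2)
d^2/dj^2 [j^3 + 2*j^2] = 6*j + 4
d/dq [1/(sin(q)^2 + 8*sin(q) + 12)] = -2*(sin(q) + 4)*cos(q)/(sin(q)^2 + 8*sin(q) + 12)^2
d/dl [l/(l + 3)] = 3/(l + 3)^2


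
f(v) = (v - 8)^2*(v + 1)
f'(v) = (v - 8)^2 + (v + 1)*(2*v - 16) = 3*(v - 8)*(v - 2)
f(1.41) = 104.66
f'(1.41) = 11.66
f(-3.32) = -297.29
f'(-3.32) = 180.67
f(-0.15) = 56.46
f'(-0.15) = 52.57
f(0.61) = 87.93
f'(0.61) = 30.82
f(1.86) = 107.82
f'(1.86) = 2.58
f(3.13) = 97.95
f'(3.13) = -16.51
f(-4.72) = -601.89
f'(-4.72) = 256.44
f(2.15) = 107.80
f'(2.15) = -2.63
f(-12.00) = -4400.00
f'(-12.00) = 840.00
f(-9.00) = -2312.00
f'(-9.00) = 561.00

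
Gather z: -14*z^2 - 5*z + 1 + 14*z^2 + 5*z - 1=0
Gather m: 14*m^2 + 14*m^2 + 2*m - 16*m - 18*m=28*m^2 - 32*m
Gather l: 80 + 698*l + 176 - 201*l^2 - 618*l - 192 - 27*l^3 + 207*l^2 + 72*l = -27*l^3 + 6*l^2 + 152*l + 64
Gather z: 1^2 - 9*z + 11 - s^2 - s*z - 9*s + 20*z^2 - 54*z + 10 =-s^2 - 9*s + 20*z^2 + z*(-s - 63) + 22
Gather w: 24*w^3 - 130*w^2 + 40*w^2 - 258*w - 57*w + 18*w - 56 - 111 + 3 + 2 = 24*w^3 - 90*w^2 - 297*w - 162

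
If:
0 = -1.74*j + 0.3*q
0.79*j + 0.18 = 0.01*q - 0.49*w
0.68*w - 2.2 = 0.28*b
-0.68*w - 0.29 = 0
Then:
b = -8.89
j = 0.04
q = 0.23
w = -0.43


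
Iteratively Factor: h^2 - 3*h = (h)*(h - 3)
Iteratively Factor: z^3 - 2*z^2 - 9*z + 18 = (z + 3)*(z^2 - 5*z + 6) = (z - 3)*(z + 3)*(z - 2)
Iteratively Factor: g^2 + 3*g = (g)*(g + 3)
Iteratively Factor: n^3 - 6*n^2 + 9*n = (n)*(n^2 - 6*n + 9) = n*(n - 3)*(n - 3)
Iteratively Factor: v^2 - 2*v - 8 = (v - 4)*(v + 2)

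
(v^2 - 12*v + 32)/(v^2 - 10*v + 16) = (v - 4)/(v - 2)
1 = 1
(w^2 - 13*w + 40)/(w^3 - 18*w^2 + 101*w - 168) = (w - 5)/(w^2 - 10*w + 21)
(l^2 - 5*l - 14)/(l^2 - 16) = (l^2 - 5*l - 14)/(l^2 - 16)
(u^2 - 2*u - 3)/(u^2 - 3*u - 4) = (u - 3)/(u - 4)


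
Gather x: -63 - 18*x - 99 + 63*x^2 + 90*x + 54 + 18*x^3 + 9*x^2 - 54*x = 18*x^3 + 72*x^2 + 18*x - 108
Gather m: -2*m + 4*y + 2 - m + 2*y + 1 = -3*m + 6*y + 3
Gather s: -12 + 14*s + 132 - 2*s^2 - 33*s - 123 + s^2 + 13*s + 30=-s^2 - 6*s + 27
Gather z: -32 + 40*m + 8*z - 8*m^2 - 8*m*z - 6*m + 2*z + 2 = -8*m^2 + 34*m + z*(10 - 8*m) - 30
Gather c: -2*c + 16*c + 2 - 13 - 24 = 14*c - 35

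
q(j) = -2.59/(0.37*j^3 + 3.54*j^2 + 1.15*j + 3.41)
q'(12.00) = 0.00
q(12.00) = -0.00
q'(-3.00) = -0.05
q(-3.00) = -0.12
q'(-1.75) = -0.19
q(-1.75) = -0.25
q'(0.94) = 0.36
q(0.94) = -0.33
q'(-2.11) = -0.13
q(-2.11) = -0.20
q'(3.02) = 0.03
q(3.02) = -0.05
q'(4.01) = 0.02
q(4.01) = -0.03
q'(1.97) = 0.10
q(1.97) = -0.12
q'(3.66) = 0.02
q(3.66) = -0.04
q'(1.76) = 0.13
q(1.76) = -0.14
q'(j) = -2.59*(-1.11*j^2 - 7.08*j - 1.15)/(0.37*j^3 + 3.54*j^2 + 1.15*j + 3.41)^2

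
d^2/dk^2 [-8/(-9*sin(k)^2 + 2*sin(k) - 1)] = 16*(-162*sin(k)^4 + 27*sin(k)^3 + 259*sin(k)^2 - 55*sin(k) - 5)/(9*sin(k)^2 - 2*sin(k) + 1)^3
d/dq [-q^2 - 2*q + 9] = -2*q - 2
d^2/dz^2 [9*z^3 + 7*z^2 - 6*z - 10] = 54*z + 14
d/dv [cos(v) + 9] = -sin(v)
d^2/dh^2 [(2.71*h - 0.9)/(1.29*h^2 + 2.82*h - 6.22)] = ((2.58*h + 2.82)*(2.71*h - 0.9)*(5.16*h + 5.64) - (20.9754*h + 12.9624)*(1.29*h^2 + 2.82*h - 6.22))/(1.29*h^2 + 2.82*h - 6.22)^3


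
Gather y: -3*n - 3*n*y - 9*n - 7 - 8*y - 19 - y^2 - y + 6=-12*n - y^2 + y*(-3*n - 9) - 20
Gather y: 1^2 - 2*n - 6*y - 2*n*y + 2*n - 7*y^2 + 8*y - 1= -7*y^2 + y*(2 - 2*n)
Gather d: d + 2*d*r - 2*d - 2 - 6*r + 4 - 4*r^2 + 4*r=d*(2*r - 1) - 4*r^2 - 2*r + 2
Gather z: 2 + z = z + 2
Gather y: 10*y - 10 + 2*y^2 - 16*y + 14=2*y^2 - 6*y + 4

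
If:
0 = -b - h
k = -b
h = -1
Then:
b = 1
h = -1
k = -1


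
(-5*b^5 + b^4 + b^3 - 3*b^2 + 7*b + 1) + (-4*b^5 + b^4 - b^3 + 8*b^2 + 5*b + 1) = -9*b^5 + 2*b^4 + 5*b^2 + 12*b + 2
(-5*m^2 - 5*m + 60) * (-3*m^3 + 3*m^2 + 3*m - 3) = 15*m^5 - 210*m^3 + 180*m^2 + 195*m - 180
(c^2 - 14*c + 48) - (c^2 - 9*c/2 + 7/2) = 89/2 - 19*c/2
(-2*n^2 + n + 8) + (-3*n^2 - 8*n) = -5*n^2 - 7*n + 8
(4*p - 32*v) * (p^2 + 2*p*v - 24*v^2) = 4*p^3 - 24*p^2*v - 160*p*v^2 + 768*v^3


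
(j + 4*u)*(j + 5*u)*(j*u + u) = j^3*u + 9*j^2*u^2 + j^2*u + 20*j*u^3 + 9*j*u^2 + 20*u^3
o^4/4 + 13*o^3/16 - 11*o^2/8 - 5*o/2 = o*(o/4 + 1)*(o - 2)*(o + 5/4)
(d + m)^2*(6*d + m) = 6*d^3 + 13*d^2*m + 8*d*m^2 + m^3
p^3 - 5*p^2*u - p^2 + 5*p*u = p*(p - 1)*(p - 5*u)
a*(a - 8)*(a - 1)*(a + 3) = a^4 - 6*a^3 - 19*a^2 + 24*a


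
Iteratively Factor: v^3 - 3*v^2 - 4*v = (v + 1)*(v^2 - 4*v) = (v - 4)*(v + 1)*(v)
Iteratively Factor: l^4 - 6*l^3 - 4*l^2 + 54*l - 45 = (l - 3)*(l^3 - 3*l^2 - 13*l + 15) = (l - 5)*(l - 3)*(l^2 + 2*l - 3) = (l - 5)*(l - 3)*(l - 1)*(l + 3)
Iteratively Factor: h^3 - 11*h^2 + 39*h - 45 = (h - 3)*(h^2 - 8*h + 15) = (h - 3)^2*(h - 5)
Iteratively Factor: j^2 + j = (j)*(j + 1)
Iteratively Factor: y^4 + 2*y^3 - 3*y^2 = (y)*(y^3 + 2*y^2 - 3*y) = y^2*(y^2 + 2*y - 3) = y^2*(y + 3)*(y - 1)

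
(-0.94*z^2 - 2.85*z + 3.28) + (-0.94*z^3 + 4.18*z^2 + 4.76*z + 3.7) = -0.94*z^3 + 3.24*z^2 + 1.91*z + 6.98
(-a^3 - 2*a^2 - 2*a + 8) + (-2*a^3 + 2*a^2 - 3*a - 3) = -3*a^3 - 5*a + 5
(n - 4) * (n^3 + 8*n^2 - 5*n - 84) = n^4 + 4*n^3 - 37*n^2 - 64*n + 336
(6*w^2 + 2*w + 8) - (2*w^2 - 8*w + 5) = 4*w^2 + 10*w + 3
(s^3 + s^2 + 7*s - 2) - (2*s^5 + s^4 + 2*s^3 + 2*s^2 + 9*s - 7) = -2*s^5 - s^4 - s^3 - s^2 - 2*s + 5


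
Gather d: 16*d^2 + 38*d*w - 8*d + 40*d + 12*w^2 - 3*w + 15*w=16*d^2 + d*(38*w + 32) + 12*w^2 + 12*w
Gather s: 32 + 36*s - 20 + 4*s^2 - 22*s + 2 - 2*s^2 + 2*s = 2*s^2 + 16*s + 14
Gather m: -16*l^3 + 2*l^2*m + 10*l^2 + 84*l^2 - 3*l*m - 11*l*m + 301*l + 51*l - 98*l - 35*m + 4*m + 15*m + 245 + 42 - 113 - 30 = -16*l^3 + 94*l^2 + 254*l + m*(2*l^2 - 14*l - 16) + 144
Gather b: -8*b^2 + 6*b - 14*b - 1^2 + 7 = -8*b^2 - 8*b + 6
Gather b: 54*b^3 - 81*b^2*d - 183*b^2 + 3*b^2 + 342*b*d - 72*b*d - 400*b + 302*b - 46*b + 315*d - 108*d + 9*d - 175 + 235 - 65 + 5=54*b^3 + b^2*(-81*d - 180) + b*(270*d - 144) + 216*d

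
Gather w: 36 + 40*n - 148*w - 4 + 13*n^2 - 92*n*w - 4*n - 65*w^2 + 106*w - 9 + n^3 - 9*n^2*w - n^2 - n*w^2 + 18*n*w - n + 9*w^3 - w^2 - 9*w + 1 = n^3 + 12*n^2 + 35*n + 9*w^3 + w^2*(-n - 66) + w*(-9*n^2 - 74*n - 51) + 24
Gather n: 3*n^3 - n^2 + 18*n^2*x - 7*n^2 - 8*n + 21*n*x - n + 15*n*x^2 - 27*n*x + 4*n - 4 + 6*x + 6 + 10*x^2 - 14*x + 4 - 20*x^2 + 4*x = 3*n^3 + n^2*(18*x - 8) + n*(15*x^2 - 6*x - 5) - 10*x^2 - 4*x + 6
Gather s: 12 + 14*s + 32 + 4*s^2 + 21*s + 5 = 4*s^2 + 35*s + 49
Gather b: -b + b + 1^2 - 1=0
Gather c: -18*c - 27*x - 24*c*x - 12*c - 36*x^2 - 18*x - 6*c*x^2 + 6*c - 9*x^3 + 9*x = c*(-6*x^2 - 24*x - 24) - 9*x^3 - 36*x^2 - 36*x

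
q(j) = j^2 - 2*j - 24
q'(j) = 2*j - 2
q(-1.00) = -21.00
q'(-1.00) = -4.00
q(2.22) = -23.51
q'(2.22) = 2.44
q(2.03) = -23.94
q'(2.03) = 2.06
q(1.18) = -24.97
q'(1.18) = 0.36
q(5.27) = -6.77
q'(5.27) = 8.54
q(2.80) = -21.76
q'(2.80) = 3.60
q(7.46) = 16.73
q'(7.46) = 12.92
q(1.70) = -24.51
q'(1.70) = 1.40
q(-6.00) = 24.00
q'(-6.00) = -14.00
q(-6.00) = 24.00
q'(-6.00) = -14.00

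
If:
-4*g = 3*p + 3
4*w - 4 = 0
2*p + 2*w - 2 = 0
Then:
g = -3/4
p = 0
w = 1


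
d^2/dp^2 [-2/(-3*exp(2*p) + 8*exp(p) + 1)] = 8*((2 - 3*exp(p))*(-3*exp(2*p) + 8*exp(p) + 1) - 2*(3*exp(p) - 4)^2*exp(p))*exp(p)/(-3*exp(2*p) + 8*exp(p) + 1)^3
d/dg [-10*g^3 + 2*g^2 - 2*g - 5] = -30*g^2 + 4*g - 2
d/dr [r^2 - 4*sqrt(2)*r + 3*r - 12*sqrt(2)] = 2*r - 4*sqrt(2) + 3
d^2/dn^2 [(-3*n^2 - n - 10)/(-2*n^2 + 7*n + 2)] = 4*(23*n^3 + 78*n^2 - 204*n + 264)/(8*n^6 - 84*n^5 + 270*n^4 - 175*n^3 - 270*n^2 - 84*n - 8)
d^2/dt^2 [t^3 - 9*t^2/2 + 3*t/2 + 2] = 6*t - 9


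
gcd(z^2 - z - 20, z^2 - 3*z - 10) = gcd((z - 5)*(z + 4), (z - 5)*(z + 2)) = z - 5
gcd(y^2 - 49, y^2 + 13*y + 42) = y + 7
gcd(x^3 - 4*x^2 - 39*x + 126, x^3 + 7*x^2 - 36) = x + 6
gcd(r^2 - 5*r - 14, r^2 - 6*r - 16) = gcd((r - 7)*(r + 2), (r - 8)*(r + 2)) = r + 2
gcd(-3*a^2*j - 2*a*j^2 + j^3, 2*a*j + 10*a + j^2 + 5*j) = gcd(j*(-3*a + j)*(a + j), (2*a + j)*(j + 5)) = 1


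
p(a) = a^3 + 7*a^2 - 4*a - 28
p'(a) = 3*a^2 + 14*a - 4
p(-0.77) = -21.23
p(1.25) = -20.11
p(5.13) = 270.70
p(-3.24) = 24.43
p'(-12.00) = 260.00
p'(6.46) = 211.63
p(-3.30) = 25.49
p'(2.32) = 44.63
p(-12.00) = -700.00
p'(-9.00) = 113.00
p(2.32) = 12.88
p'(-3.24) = -17.87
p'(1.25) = 18.19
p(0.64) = -27.43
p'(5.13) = 146.77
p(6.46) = 507.87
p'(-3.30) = -17.53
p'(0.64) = 6.19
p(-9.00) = -154.00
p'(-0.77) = -13.00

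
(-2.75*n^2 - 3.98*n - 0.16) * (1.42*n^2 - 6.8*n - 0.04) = -3.905*n^4 + 13.0484*n^3 + 26.9468*n^2 + 1.2472*n + 0.0064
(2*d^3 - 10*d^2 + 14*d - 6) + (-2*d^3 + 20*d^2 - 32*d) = 10*d^2 - 18*d - 6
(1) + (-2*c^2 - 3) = -2*c^2 - 2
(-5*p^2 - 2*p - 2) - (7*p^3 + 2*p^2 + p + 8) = -7*p^3 - 7*p^2 - 3*p - 10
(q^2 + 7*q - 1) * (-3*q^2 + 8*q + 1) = -3*q^4 - 13*q^3 + 60*q^2 - q - 1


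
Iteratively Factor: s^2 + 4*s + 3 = (s + 1)*(s + 3)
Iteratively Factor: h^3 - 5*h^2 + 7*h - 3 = (h - 1)*(h^2 - 4*h + 3) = (h - 1)^2*(h - 3)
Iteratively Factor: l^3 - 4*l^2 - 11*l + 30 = (l - 5)*(l^2 + l - 6) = (l - 5)*(l + 3)*(l - 2)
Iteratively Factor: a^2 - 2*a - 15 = (a + 3)*(a - 5)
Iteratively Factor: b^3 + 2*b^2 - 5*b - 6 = (b + 1)*(b^2 + b - 6) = (b + 1)*(b + 3)*(b - 2)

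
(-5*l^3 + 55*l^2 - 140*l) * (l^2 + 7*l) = -5*l^5 + 20*l^4 + 245*l^3 - 980*l^2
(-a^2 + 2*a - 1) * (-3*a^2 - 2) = 3*a^4 - 6*a^3 + 5*a^2 - 4*a + 2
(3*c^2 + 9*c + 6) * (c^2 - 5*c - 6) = 3*c^4 - 6*c^3 - 57*c^2 - 84*c - 36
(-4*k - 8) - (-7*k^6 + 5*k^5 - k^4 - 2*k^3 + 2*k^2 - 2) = 7*k^6 - 5*k^5 + k^4 + 2*k^3 - 2*k^2 - 4*k - 6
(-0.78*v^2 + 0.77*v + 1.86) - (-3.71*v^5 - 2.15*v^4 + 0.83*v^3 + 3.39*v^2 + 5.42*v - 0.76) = 3.71*v^5 + 2.15*v^4 - 0.83*v^3 - 4.17*v^2 - 4.65*v + 2.62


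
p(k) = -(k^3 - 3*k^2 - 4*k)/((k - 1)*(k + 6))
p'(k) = -(3*k^2 - 6*k - 4)/((k - 1)*(k + 6)) + (k^3 - 3*k^2 - 4*k)/((k - 1)*(k + 6)^2) + (k^3 - 3*k^2 - 4*k)/((k - 1)^2*(k + 6))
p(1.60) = 2.19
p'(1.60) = -2.64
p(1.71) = 1.94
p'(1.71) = -1.98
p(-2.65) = -2.38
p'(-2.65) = 2.75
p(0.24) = -0.24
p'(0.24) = -1.38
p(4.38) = -0.26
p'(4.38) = -0.68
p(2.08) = 1.41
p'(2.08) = -1.08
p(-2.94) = -3.28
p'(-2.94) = 3.52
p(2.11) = 1.38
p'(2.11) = -1.04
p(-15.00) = 27.71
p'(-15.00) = -0.47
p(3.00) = 0.67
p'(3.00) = -0.69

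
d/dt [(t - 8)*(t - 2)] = 2*t - 10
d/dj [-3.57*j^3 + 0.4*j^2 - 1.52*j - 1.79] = -10.71*j^2 + 0.8*j - 1.52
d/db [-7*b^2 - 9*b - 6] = -14*b - 9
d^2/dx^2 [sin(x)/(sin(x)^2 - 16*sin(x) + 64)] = (-sin(x)^3 - 32*sin(x)^2 - 62*sin(x) + 32)/(sin(x) - 8)^4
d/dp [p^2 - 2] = 2*p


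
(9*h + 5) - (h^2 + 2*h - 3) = -h^2 + 7*h + 8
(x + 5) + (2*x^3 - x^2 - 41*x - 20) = 2*x^3 - x^2 - 40*x - 15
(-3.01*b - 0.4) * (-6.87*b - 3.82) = 20.6787*b^2 + 14.2462*b + 1.528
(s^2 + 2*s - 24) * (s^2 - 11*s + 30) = s^4 - 9*s^3 - 16*s^2 + 324*s - 720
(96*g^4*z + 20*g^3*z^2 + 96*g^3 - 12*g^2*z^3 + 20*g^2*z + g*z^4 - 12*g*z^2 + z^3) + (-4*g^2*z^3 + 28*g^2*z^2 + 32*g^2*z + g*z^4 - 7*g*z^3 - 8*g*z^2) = 96*g^4*z + 20*g^3*z^2 + 96*g^3 - 16*g^2*z^3 + 28*g^2*z^2 + 52*g^2*z + 2*g*z^4 - 7*g*z^3 - 20*g*z^2 + z^3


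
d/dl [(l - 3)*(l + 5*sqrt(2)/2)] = 2*l - 3 + 5*sqrt(2)/2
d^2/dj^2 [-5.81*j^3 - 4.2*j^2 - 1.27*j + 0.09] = -34.86*j - 8.4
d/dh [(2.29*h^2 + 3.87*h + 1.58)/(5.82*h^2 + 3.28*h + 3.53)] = (-15.0122*h^2 - 2.2238*h + 8.4787)/(33.8724*h^4 + 38.1792*h^3 + 51.8476*h^2 + 23.1568*h + 12.4609)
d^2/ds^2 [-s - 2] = 0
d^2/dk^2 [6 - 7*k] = 0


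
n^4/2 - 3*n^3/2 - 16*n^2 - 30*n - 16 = (n/2 + 1)*(n - 8)*(n + 1)*(n + 2)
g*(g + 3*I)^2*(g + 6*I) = g^4 + 12*I*g^3 - 45*g^2 - 54*I*g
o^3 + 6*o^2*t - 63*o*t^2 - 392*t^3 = (o - 8*t)*(o + 7*t)^2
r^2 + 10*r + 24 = (r + 4)*(r + 6)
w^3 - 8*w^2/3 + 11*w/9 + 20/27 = (w - 5/3)*(w - 4/3)*(w + 1/3)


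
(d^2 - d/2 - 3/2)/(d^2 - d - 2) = (d - 3/2)/(d - 2)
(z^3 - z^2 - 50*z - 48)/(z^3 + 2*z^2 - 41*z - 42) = (z^2 - 2*z - 48)/(z^2 + z - 42)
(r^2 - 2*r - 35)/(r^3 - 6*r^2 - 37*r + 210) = (r + 5)/(r^2 + r - 30)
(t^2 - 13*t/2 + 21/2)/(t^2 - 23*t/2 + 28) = (t - 3)/(t - 8)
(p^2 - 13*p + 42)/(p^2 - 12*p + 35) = (p - 6)/(p - 5)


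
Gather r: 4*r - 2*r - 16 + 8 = 2*r - 8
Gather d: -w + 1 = 1 - w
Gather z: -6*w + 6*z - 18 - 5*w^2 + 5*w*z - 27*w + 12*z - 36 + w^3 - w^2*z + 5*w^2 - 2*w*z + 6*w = w^3 - 27*w + z*(-w^2 + 3*w + 18) - 54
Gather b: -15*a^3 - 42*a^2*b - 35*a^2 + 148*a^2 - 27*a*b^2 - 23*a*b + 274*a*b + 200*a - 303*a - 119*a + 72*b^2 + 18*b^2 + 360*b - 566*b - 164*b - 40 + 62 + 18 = -15*a^3 + 113*a^2 - 222*a + b^2*(90 - 27*a) + b*(-42*a^2 + 251*a - 370) + 40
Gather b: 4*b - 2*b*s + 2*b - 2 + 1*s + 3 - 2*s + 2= b*(6 - 2*s) - s + 3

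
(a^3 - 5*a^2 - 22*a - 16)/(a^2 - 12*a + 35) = (a^3 - 5*a^2 - 22*a - 16)/(a^2 - 12*a + 35)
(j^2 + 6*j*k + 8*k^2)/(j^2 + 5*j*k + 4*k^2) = (j + 2*k)/(j + k)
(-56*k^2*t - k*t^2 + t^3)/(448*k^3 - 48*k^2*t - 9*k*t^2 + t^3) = t/(-8*k + t)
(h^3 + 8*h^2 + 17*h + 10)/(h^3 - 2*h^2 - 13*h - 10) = (h + 5)/(h - 5)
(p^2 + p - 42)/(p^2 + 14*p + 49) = (p - 6)/(p + 7)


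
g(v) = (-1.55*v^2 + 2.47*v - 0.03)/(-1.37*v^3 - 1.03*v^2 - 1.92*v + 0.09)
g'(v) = (2.47 - 3.1*v)/(-1.37*v^3 - 1.03*v^2 - 1.92*v + 0.09) + (-1.55*v^2 + 2.47*v - 0.03)*(4.11*v^2 + 2.06*v + 1.92)/(-1.37*v^3 - 1.03*v^2 - 1.92*v + 0.09)^2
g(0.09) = -1.95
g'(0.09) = 21.50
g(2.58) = 0.11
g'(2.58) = 0.05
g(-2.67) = -0.74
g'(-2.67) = -0.34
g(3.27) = 0.13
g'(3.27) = 0.01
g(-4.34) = -0.40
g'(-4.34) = -0.12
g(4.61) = 0.13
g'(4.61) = -0.01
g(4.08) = 0.13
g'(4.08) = -0.00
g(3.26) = 0.13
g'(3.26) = 0.01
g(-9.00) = -0.16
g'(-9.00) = -0.02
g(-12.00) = -0.11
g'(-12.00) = -0.01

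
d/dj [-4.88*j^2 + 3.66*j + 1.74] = 3.66 - 9.76*j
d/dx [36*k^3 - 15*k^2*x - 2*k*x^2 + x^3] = -15*k^2 - 4*k*x + 3*x^2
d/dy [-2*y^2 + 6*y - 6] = 6 - 4*y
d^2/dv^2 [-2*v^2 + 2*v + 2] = -4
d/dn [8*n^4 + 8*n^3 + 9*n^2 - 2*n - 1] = 32*n^3 + 24*n^2 + 18*n - 2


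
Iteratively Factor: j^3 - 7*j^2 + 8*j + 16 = (j - 4)*(j^2 - 3*j - 4) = (j - 4)^2*(j + 1)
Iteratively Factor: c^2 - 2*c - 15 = (c + 3)*(c - 5)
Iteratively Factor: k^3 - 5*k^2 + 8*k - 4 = (k - 2)*(k^2 - 3*k + 2) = (k - 2)*(k - 1)*(k - 2)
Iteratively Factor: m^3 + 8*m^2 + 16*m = (m + 4)*(m^2 + 4*m) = (m + 4)^2*(m)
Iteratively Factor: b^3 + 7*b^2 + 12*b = (b)*(b^2 + 7*b + 12) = b*(b + 4)*(b + 3)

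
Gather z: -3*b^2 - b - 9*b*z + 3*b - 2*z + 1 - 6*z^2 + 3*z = -3*b^2 + 2*b - 6*z^2 + z*(1 - 9*b) + 1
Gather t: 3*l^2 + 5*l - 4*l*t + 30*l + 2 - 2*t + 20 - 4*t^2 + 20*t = 3*l^2 + 35*l - 4*t^2 + t*(18 - 4*l) + 22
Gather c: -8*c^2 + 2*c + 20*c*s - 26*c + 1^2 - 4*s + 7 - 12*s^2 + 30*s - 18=-8*c^2 + c*(20*s - 24) - 12*s^2 + 26*s - 10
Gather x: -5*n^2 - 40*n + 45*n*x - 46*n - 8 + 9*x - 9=-5*n^2 - 86*n + x*(45*n + 9) - 17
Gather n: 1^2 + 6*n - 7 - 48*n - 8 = -42*n - 14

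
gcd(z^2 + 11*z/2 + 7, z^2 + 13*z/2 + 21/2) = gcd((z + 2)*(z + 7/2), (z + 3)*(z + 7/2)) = z + 7/2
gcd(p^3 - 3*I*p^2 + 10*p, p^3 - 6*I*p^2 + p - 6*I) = 1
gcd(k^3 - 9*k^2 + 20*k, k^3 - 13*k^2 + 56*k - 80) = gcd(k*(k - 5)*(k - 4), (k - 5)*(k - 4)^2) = k^2 - 9*k + 20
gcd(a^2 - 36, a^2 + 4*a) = 1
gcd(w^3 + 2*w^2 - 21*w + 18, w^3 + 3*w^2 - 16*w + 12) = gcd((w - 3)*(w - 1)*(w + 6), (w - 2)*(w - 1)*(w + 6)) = w^2 + 5*w - 6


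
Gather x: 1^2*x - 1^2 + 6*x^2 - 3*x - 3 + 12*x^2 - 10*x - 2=18*x^2 - 12*x - 6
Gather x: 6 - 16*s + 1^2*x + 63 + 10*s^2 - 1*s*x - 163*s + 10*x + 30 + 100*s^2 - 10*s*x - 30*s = 110*s^2 - 209*s + x*(11 - 11*s) + 99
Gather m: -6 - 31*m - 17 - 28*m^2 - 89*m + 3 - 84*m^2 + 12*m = -112*m^2 - 108*m - 20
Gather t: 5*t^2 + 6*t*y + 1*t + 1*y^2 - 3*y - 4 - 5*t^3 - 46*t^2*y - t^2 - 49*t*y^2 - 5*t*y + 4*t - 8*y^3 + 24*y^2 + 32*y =-5*t^3 + t^2*(4 - 46*y) + t*(-49*y^2 + y + 5) - 8*y^3 + 25*y^2 + 29*y - 4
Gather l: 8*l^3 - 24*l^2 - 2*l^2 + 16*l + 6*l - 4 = 8*l^3 - 26*l^2 + 22*l - 4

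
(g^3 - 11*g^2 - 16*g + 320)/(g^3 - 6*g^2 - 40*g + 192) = (g^2 - 3*g - 40)/(g^2 + 2*g - 24)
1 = 1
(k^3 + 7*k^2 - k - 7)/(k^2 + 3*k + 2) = (k^2 + 6*k - 7)/(k + 2)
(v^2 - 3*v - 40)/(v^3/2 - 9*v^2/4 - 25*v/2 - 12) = 4*(v + 5)/(2*v^2 + 7*v + 6)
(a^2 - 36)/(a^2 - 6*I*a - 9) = (36 - a^2)/(-a^2 + 6*I*a + 9)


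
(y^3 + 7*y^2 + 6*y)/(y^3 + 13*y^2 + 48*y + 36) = y/(y + 6)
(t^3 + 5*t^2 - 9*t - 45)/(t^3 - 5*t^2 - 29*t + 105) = (t + 3)/(t - 7)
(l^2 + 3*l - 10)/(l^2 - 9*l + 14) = (l + 5)/(l - 7)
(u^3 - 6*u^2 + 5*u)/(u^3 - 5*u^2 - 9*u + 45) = u*(u - 1)/(u^2 - 9)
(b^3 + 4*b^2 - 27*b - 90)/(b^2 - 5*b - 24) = (b^2 + b - 30)/(b - 8)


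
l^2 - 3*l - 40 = (l - 8)*(l + 5)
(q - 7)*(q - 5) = q^2 - 12*q + 35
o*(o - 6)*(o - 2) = o^3 - 8*o^2 + 12*o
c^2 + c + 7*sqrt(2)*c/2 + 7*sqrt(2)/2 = (c + 1)*(c + 7*sqrt(2)/2)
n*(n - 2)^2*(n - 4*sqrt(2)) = n^4 - 4*sqrt(2)*n^3 - 4*n^3 + 4*n^2 + 16*sqrt(2)*n^2 - 16*sqrt(2)*n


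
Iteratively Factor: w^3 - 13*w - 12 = (w + 1)*(w^2 - w - 12) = (w + 1)*(w + 3)*(w - 4)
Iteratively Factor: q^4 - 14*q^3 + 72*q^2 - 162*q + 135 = (q - 5)*(q^3 - 9*q^2 + 27*q - 27) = (q - 5)*(q - 3)*(q^2 - 6*q + 9) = (q - 5)*(q - 3)^2*(q - 3)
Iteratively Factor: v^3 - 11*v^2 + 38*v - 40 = (v - 2)*(v^2 - 9*v + 20) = (v - 4)*(v - 2)*(v - 5)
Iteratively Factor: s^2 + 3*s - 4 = (s - 1)*(s + 4)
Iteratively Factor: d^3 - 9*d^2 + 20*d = (d - 5)*(d^2 - 4*d) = d*(d - 5)*(d - 4)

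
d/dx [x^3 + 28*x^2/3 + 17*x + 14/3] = 3*x^2 + 56*x/3 + 17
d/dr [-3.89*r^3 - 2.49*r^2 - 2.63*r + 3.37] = -11.67*r^2 - 4.98*r - 2.63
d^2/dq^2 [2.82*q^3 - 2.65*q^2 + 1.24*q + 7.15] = 16.92*q - 5.3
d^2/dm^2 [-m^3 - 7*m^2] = -6*m - 14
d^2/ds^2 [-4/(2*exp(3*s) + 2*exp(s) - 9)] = 8*(-4*(3*exp(2*s) + 1)^2*exp(s) + (9*exp(2*s) + 1)*(2*exp(3*s) + 2*exp(s) - 9))*exp(s)/(2*exp(3*s) + 2*exp(s) - 9)^3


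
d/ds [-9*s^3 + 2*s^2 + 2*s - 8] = -27*s^2 + 4*s + 2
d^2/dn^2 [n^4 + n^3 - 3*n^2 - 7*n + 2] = 12*n^2 + 6*n - 6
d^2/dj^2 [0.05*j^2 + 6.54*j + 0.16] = 0.100000000000000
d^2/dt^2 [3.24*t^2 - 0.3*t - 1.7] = 6.48000000000000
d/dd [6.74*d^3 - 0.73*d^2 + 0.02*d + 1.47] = 20.22*d^2 - 1.46*d + 0.02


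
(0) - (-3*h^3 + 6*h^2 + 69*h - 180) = 3*h^3 - 6*h^2 - 69*h + 180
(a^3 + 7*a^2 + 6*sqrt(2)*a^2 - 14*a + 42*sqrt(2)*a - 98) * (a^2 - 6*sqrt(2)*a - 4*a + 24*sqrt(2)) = a^5 + 3*a^4 - 114*a^3 - 258*a^2 + 84*sqrt(2)*a^2 + 252*sqrt(2)*a + 2408*a - 2352*sqrt(2)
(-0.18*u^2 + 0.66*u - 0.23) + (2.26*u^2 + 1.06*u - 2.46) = 2.08*u^2 + 1.72*u - 2.69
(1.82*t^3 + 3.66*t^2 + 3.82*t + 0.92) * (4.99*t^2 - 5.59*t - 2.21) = 9.0818*t^5 + 8.0896*t^4 - 5.4198*t^3 - 24.8516*t^2 - 13.585*t - 2.0332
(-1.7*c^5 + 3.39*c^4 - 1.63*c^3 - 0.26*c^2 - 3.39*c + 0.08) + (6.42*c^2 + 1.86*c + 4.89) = -1.7*c^5 + 3.39*c^4 - 1.63*c^3 + 6.16*c^2 - 1.53*c + 4.97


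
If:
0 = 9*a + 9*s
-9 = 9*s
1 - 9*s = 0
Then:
No Solution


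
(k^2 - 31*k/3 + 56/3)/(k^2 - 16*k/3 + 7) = (k - 8)/(k - 3)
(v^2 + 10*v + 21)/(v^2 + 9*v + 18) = (v + 7)/(v + 6)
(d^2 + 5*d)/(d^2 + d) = (d + 5)/(d + 1)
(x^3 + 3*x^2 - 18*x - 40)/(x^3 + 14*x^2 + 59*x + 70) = (x - 4)/(x + 7)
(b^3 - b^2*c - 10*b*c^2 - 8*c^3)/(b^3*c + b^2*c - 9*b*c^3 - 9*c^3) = (b^3 - b^2*c - 10*b*c^2 - 8*c^3)/(c*(b^3 + b^2 - 9*b*c^2 - 9*c^2))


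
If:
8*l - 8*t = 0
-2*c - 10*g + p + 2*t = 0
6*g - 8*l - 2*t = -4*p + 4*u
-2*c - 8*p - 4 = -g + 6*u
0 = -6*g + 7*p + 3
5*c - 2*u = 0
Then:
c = 13/3498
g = -379/3498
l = -485/1749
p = -304/583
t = -485/1749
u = 65/6996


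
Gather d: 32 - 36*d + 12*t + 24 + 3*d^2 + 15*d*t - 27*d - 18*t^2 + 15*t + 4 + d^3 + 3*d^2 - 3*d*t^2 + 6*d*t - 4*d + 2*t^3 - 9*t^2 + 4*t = d^3 + 6*d^2 + d*(-3*t^2 + 21*t - 67) + 2*t^3 - 27*t^2 + 31*t + 60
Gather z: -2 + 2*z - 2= 2*z - 4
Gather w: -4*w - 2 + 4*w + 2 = 0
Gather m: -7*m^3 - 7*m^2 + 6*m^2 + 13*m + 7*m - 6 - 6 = -7*m^3 - m^2 + 20*m - 12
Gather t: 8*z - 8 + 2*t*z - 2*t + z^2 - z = t*(2*z - 2) + z^2 + 7*z - 8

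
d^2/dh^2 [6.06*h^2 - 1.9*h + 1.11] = 12.1200000000000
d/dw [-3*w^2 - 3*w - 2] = -6*w - 3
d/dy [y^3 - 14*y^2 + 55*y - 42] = 3*y^2 - 28*y + 55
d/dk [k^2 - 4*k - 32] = 2*k - 4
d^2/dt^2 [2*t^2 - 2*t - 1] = 4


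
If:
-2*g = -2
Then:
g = 1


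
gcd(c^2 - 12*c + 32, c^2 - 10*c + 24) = c - 4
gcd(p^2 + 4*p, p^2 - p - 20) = p + 4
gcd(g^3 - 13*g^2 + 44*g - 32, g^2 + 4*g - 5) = g - 1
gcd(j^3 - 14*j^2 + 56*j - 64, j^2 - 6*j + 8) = j^2 - 6*j + 8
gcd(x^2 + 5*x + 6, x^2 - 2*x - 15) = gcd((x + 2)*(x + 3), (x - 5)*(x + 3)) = x + 3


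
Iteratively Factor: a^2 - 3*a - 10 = (a - 5)*(a + 2)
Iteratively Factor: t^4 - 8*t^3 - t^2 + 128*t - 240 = (t - 4)*(t^3 - 4*t^2 - 17*t + 60) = (t - 4)*(t + 4)*(t^2 - 8*t + 15) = (t - 4)*(t - 3)*(t + 4)*(t - 5)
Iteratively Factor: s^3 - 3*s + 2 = (s - 1)*(s^2 + s - 2) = (s - 1)*(s + 2)*(s - 1)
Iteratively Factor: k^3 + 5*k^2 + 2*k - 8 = (k + 4)*(k^2 + k - 2) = (k - 1)*(k + 4)*(k + 2)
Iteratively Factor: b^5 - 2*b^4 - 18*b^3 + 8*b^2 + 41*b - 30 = (b - 1)*(b^4 - b^3 - 19*b^2 - 11*b + 30) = (b - 1)^2*(b^3 - 19*b - 30) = (b - 1)^2*(b + 3)*(b^2 - 3*b - 10) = (b - 5)*(b - 1)^2*(b + 3)*(b + 2)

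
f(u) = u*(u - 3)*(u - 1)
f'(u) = u*(u - 3) + u*(u - 1) + (u - 3)*(u - 1) = 3*u^2 - 8*u + 3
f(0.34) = 0.60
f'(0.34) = 0.63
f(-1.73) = -22.34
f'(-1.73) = 25.82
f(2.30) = -2.09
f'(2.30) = 0.47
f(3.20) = 1.41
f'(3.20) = 8.12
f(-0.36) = -1.65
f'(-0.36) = 6.27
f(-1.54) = -17.76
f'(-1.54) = 22.43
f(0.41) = 0.63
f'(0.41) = 0.22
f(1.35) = -0.78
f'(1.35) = -2.33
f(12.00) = 1188.00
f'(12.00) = 339.00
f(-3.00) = -72.00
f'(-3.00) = 54.00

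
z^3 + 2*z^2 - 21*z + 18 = (z - 3)*(z - 1)*(z + 6)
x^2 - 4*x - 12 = (x - 6)*(x + 2)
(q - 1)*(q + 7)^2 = q^3 + 13*q^2 + 35*q - 49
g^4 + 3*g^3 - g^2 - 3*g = g*(g - 1)*(g + 1)*(g + 3)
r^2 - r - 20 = (r - 5)*(r + 4)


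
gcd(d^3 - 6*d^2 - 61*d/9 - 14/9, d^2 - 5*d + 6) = 1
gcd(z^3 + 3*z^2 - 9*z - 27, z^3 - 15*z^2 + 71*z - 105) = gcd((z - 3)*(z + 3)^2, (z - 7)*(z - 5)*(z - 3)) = z - 3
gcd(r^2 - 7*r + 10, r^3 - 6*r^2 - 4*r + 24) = r - 2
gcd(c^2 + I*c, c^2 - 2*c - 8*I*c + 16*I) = 1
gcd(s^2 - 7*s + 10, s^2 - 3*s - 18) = 1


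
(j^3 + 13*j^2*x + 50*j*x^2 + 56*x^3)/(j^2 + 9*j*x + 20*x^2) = (j^2 + 9*j*x + 14*x^2)/(j + 5*x)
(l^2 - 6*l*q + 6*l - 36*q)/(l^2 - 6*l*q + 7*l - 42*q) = (l + 6)/(l + 7)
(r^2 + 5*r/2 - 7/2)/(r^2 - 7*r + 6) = (r + 7/2)/(r - 6)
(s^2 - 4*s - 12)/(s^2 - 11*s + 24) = (s^2 - 4*s - 12)/(s^2 - 11*s + 24)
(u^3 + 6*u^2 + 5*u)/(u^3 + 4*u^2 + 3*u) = (u + 5)/(u + 3)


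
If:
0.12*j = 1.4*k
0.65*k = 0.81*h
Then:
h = 0.802469135802469*k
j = 11.6666666666667*k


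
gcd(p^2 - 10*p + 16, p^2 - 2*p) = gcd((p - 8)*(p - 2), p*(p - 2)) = p - 2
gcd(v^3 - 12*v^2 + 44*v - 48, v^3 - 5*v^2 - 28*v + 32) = 1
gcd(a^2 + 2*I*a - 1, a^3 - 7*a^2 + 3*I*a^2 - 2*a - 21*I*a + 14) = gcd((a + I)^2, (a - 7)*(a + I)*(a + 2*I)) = a + I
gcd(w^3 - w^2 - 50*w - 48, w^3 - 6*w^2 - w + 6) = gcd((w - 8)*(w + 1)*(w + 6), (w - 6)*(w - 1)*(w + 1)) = w + 1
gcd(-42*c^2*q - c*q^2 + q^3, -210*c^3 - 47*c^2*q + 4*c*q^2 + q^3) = -42*c^2 - c*q + q^2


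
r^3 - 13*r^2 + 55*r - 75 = (r - 5)^2*(r - 3)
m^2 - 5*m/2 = m*(m - 5/2)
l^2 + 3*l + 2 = (l + 1)*(l + 2)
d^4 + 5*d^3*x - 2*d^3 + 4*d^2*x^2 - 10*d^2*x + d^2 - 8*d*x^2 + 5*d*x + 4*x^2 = (d - 1)^2*(d + x)*(d + 4*x)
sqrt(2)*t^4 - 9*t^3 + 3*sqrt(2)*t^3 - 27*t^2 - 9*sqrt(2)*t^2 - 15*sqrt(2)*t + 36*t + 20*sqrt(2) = (t - 1)*(t + 4)*(t - 5*sqrt(2))*(sqrt(2)*t + 1)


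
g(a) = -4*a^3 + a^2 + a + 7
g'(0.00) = 1.00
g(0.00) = 7.00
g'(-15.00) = -2729.00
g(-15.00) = 13717.00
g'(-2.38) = -71.73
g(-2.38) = 64.21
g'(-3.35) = -140.37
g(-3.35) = 165.25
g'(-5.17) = -330.09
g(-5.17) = 581.31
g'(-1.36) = -23.92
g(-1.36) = 17.55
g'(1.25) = -15.25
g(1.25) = 2.00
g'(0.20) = 0.92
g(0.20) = 7.21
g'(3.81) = -165.57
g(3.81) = -195.90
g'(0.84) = -5.79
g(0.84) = 6.17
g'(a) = -12*a^2 + 2*a + 1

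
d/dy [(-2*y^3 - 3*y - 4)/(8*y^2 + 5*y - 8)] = 4*(-4*y^4 - 5*y^3 + 18*y^2 + 16*y + 11)/(64*y^4 + 80*y^3 - 103*y^2 - 80*y + 64)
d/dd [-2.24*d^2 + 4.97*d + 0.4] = 4.97 - 4.48*d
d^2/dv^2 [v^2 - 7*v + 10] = 2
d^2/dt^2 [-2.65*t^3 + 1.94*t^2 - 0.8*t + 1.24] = 3.88 - 15.9*t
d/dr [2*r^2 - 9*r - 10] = 4*r - 9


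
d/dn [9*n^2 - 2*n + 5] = 18*n - 2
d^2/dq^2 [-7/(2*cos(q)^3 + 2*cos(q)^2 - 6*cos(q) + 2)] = 7*(-9*sin(q)^6 + 11*sin(q)^4*cos(q) + 13*sin(q)^4 - 16*sin(q)^2 + 7*cos(q) - 3*cos(3*q) - 4)/(2*(-sin(q)^2 + 2*cos(q))^3*(cos(q) - 1)^3)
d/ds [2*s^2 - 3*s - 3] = 4*s - 3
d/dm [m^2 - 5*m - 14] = 2*m - 5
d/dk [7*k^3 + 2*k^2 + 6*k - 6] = 21*k^2 + 4*k + 6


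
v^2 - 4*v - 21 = (v - 7)*(v + 3)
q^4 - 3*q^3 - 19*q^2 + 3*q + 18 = (q - 6)*(q - 1)*(q + 1)*(q + 3)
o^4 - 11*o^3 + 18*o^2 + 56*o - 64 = (o - 8)*(o - 4)*(o - 1)*(o + 2)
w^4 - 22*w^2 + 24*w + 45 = (w - 3)^2*(w + 1)*(w + 5)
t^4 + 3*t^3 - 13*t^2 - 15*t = t*(t - 3)*(t + 1)*(t + 5)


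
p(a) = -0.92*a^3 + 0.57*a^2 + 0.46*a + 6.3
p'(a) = -2.76*a^2 + 1.14*a + 0.46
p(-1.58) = 10.62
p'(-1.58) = -8.23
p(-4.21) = 83.12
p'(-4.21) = -53.26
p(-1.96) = 14.52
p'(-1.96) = -12.38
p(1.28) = 5.89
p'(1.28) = -2.60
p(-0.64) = 6.48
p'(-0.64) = -1.40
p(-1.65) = 11.23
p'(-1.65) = -8.94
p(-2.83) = 30.42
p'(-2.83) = -24.87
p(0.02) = 6.31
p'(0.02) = 0.48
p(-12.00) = 1672.62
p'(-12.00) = -410.66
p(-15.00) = 3232.65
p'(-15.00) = -637.64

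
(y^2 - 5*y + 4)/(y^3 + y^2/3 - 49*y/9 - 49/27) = 27*(y^2 - 5*y + 4)/(27*y^3 + 9*y^2 - 147*y - 49)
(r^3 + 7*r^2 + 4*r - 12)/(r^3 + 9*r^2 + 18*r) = (r^2 + r - 2)/(r*(r + 3))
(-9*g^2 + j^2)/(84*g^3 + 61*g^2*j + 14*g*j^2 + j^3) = (-3*g + j)/(28*g^2 + 11*g*j + j^2)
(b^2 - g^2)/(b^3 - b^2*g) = (b + g)/b^2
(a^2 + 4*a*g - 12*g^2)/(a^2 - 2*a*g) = (a + 6*g)/a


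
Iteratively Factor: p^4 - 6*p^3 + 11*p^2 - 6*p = (p - 1)*(p^3 - 5*p^2 + 6*p) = p*(p - 1)*(p^2 - 5*p + 6) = p*(p - 3)*(p - 1)*(p - 2)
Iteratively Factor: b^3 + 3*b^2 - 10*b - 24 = (b + 4)*(b^2 - b - 6) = (b + 2)*(b + 4)*(b - 3)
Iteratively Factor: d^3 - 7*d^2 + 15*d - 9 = (d - 3)*(d^2 - 4*d + 3) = (d - 3)^2*(d - 1)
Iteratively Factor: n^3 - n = (n + 1)*(n^2 - n) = n*(n + 1)*(n - 1)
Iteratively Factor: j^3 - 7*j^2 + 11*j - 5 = (j - 5)*(j^2 - 2*j + 1) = (j - 5)*(j - 1)*(j - 1)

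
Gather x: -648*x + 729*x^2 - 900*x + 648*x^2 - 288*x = 1377*x^2 - 1836*x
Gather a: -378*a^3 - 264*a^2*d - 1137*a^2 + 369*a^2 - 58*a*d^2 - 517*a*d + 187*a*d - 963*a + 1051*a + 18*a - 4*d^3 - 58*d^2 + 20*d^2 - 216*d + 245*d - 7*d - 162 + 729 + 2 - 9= -378*a^3 + a^2*(-264*d - 768) + a*(-58*d^2 - 330*d + 106) - 4*d^3 - 38*d^2 + 22*d + 560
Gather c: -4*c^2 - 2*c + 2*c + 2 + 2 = 4 - 4*c^2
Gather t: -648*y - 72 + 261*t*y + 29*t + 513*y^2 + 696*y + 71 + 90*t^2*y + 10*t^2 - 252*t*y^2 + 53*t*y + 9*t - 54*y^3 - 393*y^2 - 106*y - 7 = t^2*(90*y + 10) + t*(-252*y^2 + 314*y + 38) - 54*y^3 + 120*y^2 - 58*y - 8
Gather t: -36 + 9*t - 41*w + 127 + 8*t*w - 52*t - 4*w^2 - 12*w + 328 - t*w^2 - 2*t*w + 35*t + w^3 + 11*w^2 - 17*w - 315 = t*(-w^2 + 6*w - 8) + w^3 + 7*w^2 - 70*w + 104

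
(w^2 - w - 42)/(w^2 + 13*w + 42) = (w - 7)/(w + 7)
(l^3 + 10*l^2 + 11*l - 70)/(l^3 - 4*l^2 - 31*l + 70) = (l + 7)/(l - 7)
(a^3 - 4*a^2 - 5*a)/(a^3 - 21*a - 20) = a/(a + 4)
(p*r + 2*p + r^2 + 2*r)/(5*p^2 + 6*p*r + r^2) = (r + 2)/(5*p + r)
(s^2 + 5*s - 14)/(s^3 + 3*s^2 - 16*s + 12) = (s + 7)/(s^2 + 5*s - 6)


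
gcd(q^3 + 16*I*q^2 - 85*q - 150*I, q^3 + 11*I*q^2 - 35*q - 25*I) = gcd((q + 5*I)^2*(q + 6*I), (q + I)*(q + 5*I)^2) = q^2 + 10*I*q - 25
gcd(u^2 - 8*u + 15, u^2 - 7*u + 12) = u - 3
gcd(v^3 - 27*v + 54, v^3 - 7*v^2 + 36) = v - 3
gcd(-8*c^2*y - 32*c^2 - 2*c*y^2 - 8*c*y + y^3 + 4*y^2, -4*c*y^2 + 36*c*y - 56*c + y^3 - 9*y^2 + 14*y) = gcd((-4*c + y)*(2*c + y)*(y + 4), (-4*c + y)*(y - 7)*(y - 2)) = -4*c + y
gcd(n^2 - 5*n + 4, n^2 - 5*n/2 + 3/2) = n - 1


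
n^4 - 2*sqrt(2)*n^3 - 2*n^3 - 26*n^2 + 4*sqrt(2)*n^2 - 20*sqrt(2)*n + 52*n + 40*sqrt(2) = (n - 2)*(n - 5*sqrt(2))*(n + sqrt(2))*(n + 2*sqrt(2))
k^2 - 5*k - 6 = (k - 6)*(k + 1)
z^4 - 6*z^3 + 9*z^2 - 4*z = z*(z - 4)*(z - 1)^2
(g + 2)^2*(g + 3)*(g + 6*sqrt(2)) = g^4 + 7*g^3 + 6*sqrt(2)*g^3 + 16*g^2 + 42*sqrt(2)*g^2 + 12*g + 96*sqrt(2)*g + 72*sqrt(2)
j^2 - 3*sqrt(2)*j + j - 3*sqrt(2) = (j + 1)*(j - 3*sqrt(2))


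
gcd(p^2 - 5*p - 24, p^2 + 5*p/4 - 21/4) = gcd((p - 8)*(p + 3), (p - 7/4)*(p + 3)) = p + 3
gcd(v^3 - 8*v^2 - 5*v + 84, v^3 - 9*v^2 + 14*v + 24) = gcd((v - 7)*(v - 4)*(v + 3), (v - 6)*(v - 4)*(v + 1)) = v - 4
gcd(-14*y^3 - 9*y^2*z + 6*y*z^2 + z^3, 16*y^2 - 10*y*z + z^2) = 2*y - z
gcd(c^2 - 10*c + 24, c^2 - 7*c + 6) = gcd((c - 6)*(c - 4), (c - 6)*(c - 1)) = c - 6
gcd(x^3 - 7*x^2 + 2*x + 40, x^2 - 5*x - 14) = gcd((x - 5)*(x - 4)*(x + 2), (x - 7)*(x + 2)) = x + 2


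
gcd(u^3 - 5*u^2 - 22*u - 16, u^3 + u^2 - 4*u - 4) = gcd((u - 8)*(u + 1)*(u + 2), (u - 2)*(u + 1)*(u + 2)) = u^2 + 3*u + 2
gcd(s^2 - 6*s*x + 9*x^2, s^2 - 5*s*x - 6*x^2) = 1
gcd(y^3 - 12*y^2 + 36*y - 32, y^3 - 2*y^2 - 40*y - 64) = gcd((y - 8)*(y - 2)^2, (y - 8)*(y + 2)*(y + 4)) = y - 8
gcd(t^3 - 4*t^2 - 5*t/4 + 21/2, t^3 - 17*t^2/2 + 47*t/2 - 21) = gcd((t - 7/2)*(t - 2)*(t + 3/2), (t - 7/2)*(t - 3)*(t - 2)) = t^2 - 11*t/2 + 7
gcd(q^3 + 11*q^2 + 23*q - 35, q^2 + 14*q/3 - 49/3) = q + 7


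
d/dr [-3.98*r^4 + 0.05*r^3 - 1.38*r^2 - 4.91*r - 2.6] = -15.92*r^3 + 0.15*r^2 - 2.76*r - 4.91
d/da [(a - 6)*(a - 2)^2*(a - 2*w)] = (a - 2)*((a - 6)*(a - 2) + 2*(a - 6)*(a - 2*w) + (a - 2)*(a - 2*w))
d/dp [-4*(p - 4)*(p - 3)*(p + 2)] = -12*p^2 + 40*p + 8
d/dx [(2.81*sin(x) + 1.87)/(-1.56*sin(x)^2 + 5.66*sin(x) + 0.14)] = (4.3836*sin(x)^2 + 5.8344*sin(x) - 10.1908)*cos(x)/(2.4336*sin(x)^4 - 17.6592*sin(x)^3 + 31.5988*sin(x)^2 + 1.5848*sin(x) + 0.0196)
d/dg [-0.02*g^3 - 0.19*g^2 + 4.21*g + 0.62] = -0.06*g^2 - 0.38*g + 4.21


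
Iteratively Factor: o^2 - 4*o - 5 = (o + 1)*(o - 5)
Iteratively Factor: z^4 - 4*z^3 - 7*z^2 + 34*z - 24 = (z - 4)*(z^3 - 7*z + 6) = (z - 4)*(z - 1)*(z^2 + z - 6) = (z - 4)*(z - 1)*(z + 3)*(z - 2)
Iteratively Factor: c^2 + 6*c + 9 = (c + 3)*(c + 3)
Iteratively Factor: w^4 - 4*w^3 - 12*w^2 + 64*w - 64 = (w - 2)*(w^3 - 2*w^2 - 16*w + 32) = (w - 2)*(w + 4)*(w^2 - 6*w + 8) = (w - 2)^2*(w + 4)*(w - 4)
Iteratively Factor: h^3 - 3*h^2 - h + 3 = (h - 3)*(h^2 - 1) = (h - 3)*(h + 1)*(h - 1)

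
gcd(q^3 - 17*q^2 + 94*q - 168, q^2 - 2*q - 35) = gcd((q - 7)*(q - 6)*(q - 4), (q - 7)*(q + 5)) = q - 7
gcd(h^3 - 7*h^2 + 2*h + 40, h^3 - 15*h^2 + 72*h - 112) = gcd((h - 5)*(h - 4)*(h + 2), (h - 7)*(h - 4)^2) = h - 4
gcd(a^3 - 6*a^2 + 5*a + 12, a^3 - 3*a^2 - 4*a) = a^2 - 3*a - 4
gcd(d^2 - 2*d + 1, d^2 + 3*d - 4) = d - 1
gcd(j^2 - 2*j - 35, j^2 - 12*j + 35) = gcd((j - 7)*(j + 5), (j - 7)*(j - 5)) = j - 7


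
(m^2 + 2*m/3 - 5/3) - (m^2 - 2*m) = 8*m/3 - 5/3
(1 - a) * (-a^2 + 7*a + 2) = a^3 - 8*a^2 + 5*a + 2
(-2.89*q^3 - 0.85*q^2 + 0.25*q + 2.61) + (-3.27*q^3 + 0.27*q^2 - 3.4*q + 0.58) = -6.16*q^3 - 0.58*q^2 - 3.15*q + 3.19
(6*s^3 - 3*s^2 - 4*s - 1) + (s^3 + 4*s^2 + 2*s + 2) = 7*s^3 + s^2 - 2*s + 1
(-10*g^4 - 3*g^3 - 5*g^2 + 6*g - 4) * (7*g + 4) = -70*g^5 - 61*g^4 - 47*g^3 + 22*g^2 - 4*g - 16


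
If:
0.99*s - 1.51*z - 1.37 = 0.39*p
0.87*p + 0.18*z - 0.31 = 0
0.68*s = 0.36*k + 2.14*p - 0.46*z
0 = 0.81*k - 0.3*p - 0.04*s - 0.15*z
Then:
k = 0.19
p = 0.38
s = 1.37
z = -0.11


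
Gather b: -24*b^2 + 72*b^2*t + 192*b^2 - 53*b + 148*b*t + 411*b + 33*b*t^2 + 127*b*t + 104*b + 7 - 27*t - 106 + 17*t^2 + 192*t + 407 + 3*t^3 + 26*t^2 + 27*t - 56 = b^2*(72*t + 168) + b*(33*t^2 + 275*t + 462) + 3*t^3 + 43*t^2 + 192*t + 252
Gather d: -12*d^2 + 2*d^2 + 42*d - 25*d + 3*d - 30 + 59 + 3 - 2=-10*d^2 + 20*d + 30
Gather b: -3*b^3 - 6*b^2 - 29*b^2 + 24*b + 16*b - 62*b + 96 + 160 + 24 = -3*b^3 - 35*b^2 - 22*b + 280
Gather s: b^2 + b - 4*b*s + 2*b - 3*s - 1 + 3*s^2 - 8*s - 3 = b^2 + 3*b + 3*s^2 + s*(-4*b - 11) - 4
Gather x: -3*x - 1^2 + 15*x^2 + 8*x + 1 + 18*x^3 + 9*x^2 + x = 18*x^3 + 24*x^2 + 6*x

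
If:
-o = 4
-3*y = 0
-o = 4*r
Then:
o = -4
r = 1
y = 0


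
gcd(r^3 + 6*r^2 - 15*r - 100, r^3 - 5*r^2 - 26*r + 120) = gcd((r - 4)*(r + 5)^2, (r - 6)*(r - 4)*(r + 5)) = r^2 + r - 20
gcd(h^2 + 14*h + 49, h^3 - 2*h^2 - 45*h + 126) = h + 7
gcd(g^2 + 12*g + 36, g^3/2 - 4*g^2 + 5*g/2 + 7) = 1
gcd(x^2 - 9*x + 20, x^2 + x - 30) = x - 5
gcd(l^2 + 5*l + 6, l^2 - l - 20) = 1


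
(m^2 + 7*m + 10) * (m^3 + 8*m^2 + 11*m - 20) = m^5 + 15*m^4 + 77*m^3 + 137*m^2 - 30*m - 200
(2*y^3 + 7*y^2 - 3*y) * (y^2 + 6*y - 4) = 2*y^5 + 19*y^4 + 31*y^3 - 46*y^2 + 12*y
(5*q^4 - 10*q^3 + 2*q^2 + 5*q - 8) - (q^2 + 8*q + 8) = 5*q^4 - 10*q^3 + q^2 - 3*q - 16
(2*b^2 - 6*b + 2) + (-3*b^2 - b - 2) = -b^2 - 7*b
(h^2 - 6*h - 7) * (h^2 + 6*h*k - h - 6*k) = h^4 + 6*h^3*k - 7*h^3 - 42*h^2*k - h^2 - 6*h*k + 7*h + 42*k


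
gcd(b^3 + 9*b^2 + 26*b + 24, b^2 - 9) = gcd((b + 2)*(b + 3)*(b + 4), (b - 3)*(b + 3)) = b + 3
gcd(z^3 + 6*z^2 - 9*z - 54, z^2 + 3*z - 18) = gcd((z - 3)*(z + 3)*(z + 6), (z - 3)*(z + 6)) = z^2 + 3*z - 18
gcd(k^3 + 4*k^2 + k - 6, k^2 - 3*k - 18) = k + 3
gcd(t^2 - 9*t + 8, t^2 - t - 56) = t - 8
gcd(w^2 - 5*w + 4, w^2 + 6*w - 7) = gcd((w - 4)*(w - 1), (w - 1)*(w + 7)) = w - 1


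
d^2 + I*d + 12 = (d - 3*I)*(d + 4*I)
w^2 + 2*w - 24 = (w - 4)*(w + 6)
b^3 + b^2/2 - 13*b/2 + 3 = (b - 2)*(b - 1/2)*(b + 3)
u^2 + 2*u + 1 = (u + 1)^2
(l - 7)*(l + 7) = l^2 - 49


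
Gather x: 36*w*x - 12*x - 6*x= x*(36*w - 18)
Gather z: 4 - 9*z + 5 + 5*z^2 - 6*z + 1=5*z^2 - 15*z + 10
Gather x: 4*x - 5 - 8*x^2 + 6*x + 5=-8*x^2 + 10*x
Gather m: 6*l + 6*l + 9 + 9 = 12*l + 18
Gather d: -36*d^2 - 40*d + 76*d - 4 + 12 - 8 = -36*d^2 + 36*d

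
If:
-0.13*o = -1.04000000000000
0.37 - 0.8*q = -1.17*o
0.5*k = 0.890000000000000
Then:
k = 1.78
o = 8.00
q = 12.16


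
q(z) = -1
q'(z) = 0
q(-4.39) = -1.00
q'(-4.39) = 0.00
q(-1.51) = -1.00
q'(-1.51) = 0.00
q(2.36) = -1.00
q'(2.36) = 0.00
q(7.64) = -1.00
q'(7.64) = 0.00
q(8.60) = -1.00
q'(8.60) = 0.00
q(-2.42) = -1.00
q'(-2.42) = 0.00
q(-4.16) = -1.00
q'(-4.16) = 0.00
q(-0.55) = -1.00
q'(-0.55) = 0.00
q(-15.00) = -1.00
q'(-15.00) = 0.00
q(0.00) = -1.00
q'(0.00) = 0.00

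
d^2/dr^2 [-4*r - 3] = 0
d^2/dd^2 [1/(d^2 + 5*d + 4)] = 2*(-d^2 - 5*d + (2*d + 5)^2 - 4)/(d^2 + 5*d + 4)^3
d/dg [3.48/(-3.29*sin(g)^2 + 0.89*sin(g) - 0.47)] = (22.8984*sin(g) - 3.0972)*cos(g)/(3.29*sin(g)^2 - 0.89*sin(g) + 0.47)^2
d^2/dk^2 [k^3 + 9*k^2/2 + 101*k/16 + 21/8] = 6*k + 9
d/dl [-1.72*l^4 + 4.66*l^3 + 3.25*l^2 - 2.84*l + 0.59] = -6.88*l^3 + 13.98*l^2 + 6.5*l - 2.84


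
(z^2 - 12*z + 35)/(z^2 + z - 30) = (z - 7)/(z + 6)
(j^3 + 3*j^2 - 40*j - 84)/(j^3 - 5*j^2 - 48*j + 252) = (j + 2)/(j - 6)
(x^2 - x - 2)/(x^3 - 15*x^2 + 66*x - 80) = (x + 1)/(x^2 - 13*x + 40)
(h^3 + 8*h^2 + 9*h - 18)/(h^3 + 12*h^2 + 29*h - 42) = (h + 3)/(h + 7)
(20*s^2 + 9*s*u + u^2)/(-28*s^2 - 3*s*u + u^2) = (-5*s - u)/(7*s - u)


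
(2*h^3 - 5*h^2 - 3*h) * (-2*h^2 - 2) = -4*h^5 + 10*h^4 + 2*h^3 + 10*h^2 + 6*h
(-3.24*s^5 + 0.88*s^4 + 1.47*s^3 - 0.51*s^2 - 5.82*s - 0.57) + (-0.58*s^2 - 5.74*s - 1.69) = -3.24*s^5 + 0.88*s^4 + 1.47*s^3 - 1.09*s^2 - 11.56*s - 2.26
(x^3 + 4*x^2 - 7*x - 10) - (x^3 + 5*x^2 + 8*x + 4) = -x^2 - 15*x - 14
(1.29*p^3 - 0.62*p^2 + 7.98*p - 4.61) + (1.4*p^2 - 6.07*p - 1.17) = 1.29*p^3 + 0.78*p^2 + 1.91*p - 5.78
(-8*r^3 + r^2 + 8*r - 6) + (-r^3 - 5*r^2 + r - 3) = -9*r^3 - 4*r^2 + 9*r - 9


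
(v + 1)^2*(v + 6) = v^3 + 8*v^2 + 13*v + 6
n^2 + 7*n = n*(n + 7)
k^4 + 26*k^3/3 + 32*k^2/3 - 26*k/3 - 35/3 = (k - 1)*(k + 1)*(k + 5/3)*(k + 7)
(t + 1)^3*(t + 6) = t^4 + 9*t^3 + 21*t^2 + 19*t + 6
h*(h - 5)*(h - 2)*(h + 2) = h^4 - 5*h^3 - 4*h^2 + 20*h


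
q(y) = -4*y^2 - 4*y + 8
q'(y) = -8*y - 4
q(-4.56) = -56.93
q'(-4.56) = 32.48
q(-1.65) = 3.71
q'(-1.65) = 9.20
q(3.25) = -47.25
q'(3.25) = -30.00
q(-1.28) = 6.57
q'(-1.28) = 6.24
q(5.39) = -129.77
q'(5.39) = -47.12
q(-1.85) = 1.71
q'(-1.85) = 10.80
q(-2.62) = -8.98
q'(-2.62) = 16.96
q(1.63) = -9.15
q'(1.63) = -17.04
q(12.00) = -616.00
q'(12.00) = -100.00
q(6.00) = -160.00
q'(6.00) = -52.00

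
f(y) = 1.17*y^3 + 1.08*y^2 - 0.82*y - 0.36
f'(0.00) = -0.82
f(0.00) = -0.36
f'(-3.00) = 24.29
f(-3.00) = -19.77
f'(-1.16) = 1.40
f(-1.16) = 0.22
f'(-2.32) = 13.06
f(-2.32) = -7.25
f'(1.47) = 9.94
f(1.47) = 4.48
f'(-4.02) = 47.22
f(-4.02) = -55.62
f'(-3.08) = 25.82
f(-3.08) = -21.77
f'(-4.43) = 58.49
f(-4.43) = -77.25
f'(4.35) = 74.99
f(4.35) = 112.82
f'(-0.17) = -1.09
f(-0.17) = -0.20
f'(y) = 3.51*y^2 + 2.16*y - 0.82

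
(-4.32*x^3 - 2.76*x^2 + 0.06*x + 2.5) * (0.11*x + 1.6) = -0.4752*x^4 - 7.2156*x^3 - 4.4094*x^2 + 0.371*x + 4.0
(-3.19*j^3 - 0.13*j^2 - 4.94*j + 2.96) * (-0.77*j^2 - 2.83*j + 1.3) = 2.4563*j^5 + 9.1278*j^4 + 0.0247000000000002*j^3 + 11.532*j^2 - 14.7988*j + 3.848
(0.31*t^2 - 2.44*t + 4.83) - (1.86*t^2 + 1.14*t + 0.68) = -1.55*t^2 - 3.58*t + 4.15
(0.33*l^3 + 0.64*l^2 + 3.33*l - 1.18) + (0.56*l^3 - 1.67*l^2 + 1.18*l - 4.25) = 0.89*l^3 - 1.03*l^2 + 4.51*l - 5.43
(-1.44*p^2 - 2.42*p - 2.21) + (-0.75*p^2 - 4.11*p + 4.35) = -2.19*p^2 - 6.53*p + 2.14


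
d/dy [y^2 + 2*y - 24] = 2*y + 2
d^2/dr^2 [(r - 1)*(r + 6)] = 2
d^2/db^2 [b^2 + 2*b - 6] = 2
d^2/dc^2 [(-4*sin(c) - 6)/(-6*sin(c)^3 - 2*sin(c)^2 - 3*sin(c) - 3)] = 2*(-288*sin(c)^7 - 1044*sin(c)^6 + 172*sin(c)^5 + 1764*sin(c)^4 + 1024*sin(c)^3 + 27*sin(c)^2 - 279*sin(c) - 18)/(6*sin(c)^3 + 2*sin(c)^2 + 3*sin(c) + 3)^3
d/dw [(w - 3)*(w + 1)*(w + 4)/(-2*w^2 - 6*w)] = (-w^4 - 6*w^3 - 17*w^2 - 24*w - 36)/(2*w^2*(w^2 + 6*w + 9))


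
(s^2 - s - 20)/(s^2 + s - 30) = (s + 4)/(s + 6)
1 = 1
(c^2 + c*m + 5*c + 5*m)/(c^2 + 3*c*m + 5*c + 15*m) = (c + m)/(c + 3*m)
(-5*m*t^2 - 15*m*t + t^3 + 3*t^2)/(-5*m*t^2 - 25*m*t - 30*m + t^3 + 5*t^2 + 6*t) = t/(t + 2)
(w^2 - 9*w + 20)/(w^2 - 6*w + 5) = (w - 4)/(w - 1)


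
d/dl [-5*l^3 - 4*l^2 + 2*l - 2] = -15*l^2 - 8*l + 2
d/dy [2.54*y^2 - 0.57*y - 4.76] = 5.08*y - 0.57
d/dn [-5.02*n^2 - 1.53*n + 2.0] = -10.04*n - 1.53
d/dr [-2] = 0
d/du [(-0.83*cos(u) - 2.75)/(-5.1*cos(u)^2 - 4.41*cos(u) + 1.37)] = (4.233*cos(u)^2 + 28.05*cos(u) + 13.2646)*sin(u)/(26.01*cos(u)^4 + 44.982*cos(u)^3 + 5.4741*cos(u)^2 - 12.0834*cos(u) + 1.8769)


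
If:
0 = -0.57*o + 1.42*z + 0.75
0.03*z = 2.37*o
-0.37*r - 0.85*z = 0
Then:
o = -0.01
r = 1.22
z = -0.53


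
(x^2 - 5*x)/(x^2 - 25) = x/(x + 5)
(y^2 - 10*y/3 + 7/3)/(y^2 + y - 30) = (y^2 - 10*y/3 + 7/3)/(y^2 + y - 30)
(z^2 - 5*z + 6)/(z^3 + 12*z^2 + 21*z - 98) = (z - 3)/(z^2 + 14*z + 49)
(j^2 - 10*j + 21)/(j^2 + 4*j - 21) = (j - 7)/(j + 7)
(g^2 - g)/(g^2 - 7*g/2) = 2*(g - 1)/(2*g - 7)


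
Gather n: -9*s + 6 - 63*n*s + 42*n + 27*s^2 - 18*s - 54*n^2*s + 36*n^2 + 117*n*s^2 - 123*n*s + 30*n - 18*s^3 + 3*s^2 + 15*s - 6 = n^2*(36 - 54*s) + n*(117*s^2 - 186*s + 72) - 18*s^3 + 30*s^2 - 12*s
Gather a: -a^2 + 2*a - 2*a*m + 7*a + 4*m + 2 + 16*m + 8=-a^2 + a*(9 - 2*m) + 20*m + 10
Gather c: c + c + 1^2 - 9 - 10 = 2*c - 18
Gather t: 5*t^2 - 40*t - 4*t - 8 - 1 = 5*t^2 - 44*t - 9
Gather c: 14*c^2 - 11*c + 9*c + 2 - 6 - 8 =14*c^2 - 2*c - 12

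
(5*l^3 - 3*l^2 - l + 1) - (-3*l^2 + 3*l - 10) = 5*l^3 - 4*l + 11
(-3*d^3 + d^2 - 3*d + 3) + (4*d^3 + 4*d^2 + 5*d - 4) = d^3 + 5*d^2 + 2*d - 1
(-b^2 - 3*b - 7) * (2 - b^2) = b^4 + 3*b^3 + 5*b^2 - 6*b - 14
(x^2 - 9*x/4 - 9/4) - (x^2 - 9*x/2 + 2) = 9*x/4 - 17/4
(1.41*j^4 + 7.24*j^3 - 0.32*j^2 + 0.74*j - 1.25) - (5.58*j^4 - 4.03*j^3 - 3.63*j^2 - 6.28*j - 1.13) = -4.17*j^4 + 11.27*j^3 + 3.31*j^2 + 7.02*j - 0.12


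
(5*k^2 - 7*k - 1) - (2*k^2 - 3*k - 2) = 3*k^2 - 4*k + 1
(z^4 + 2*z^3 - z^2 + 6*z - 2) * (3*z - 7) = 3*z^5 - z^4 - 17*z^3 + 25*z^2 - 48*z + 14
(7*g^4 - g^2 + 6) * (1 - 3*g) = -21*g^5 + 7*g^4 + 3*g^3 - g^2 - 18*g + 6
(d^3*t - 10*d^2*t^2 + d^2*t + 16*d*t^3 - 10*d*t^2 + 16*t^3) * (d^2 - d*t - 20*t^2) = d^5*t - 11*d^4*t^2 + d^4*t + 6*d^3*t^3 - 11*d^3*t^2 + 184*d^2*t^4 + 6*d^2*t^3 - 320*d*t^5 + 184*d*t^4 - 320*t^5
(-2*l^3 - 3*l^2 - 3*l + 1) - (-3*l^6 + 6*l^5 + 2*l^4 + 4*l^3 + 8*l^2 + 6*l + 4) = 3*l^6 - 6*l^5 - 2*l^4 - 6*l^3 - 11*l^2 - 9*l - 3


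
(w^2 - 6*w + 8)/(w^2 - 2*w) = (w - 4)/w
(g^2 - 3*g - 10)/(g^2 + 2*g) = (g - 5)/g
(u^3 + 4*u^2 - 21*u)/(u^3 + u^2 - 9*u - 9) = u*(u + 7)/(u^2 + 4*u + 3)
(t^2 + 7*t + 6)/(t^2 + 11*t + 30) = (t + 1)/(t + 5)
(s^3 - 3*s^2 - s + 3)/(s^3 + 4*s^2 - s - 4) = (s - 3)/(s + 4)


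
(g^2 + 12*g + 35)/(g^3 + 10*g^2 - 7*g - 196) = (g + 5)/(g^2 + 3*g - 28)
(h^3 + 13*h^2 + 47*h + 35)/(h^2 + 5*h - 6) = (h^3 + 13*h^2 + 47*h + 35)/(h^2 + 5*h - 6)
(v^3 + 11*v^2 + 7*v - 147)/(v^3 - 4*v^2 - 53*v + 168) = (v + 7)/(v - 8)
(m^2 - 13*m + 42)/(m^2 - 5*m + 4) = (m^2 - 13*m + 42)/(m^2 - 5*m + 4)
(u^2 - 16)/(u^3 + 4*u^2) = (u - 4)/u^2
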